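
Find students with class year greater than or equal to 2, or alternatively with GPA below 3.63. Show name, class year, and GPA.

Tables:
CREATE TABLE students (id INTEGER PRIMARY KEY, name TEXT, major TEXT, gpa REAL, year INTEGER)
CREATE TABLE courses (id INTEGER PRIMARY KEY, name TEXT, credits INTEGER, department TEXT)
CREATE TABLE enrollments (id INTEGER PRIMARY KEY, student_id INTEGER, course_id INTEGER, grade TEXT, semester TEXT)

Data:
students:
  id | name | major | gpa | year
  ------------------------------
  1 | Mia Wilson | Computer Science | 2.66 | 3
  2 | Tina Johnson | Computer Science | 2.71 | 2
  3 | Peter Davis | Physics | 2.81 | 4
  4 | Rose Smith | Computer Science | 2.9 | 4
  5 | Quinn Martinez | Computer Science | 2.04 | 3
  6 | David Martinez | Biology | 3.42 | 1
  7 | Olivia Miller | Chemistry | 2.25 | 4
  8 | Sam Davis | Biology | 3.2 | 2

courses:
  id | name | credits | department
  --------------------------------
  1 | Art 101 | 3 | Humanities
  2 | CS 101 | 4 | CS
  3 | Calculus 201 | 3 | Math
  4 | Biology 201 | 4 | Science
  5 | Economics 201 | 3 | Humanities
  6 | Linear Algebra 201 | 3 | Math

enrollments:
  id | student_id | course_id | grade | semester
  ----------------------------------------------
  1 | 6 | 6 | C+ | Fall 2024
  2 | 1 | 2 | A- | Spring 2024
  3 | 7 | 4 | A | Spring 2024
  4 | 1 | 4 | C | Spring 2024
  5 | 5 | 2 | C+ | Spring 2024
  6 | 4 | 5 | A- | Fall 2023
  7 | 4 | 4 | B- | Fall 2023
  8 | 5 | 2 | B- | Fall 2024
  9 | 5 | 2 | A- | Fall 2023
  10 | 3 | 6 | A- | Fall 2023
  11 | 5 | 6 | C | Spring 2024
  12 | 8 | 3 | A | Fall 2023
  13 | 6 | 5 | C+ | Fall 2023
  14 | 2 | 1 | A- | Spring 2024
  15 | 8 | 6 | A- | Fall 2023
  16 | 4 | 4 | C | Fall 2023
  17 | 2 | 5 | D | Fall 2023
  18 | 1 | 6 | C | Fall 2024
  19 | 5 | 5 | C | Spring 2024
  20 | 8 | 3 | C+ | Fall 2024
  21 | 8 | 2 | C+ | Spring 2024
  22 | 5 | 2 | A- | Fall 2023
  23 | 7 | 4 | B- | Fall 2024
SELECT name, year, gpa FROM students WHERE year >= 2 OR gpa < 3.63

Execution result:
name | year | gpa
Mia Wilson | 3 | 2.66
Tina Johnson | 2 | 2.71
Peter Davis | 4 | 2.81
Rose Smith | 4 | 2.90
Quinn Martinez | 3 | 2.04
David Martinez | 1 | 3.42
Olivia Miller | 4 | 2.25
Sam Davis | 2 | 3.20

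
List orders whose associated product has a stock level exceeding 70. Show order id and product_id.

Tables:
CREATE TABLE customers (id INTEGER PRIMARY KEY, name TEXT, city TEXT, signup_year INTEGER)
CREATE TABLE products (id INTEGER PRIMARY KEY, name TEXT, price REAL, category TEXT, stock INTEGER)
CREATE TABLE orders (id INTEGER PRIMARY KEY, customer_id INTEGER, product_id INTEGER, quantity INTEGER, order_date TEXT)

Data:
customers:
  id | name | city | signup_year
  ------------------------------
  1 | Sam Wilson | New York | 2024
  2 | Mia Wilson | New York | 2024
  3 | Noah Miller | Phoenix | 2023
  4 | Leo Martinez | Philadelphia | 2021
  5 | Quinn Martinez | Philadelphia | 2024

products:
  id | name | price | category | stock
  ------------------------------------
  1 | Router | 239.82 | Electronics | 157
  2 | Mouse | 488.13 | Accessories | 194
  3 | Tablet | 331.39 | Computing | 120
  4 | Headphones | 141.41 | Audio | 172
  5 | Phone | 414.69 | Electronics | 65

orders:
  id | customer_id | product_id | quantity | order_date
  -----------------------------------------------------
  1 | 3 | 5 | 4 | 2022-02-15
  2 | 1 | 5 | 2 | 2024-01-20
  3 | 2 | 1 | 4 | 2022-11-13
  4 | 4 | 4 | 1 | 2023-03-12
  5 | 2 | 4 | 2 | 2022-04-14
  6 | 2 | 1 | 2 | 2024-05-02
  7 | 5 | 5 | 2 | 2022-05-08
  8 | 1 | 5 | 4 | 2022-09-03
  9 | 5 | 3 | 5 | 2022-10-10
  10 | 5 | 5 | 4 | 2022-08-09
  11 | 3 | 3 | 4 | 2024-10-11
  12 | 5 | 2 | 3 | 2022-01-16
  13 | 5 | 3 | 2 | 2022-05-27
SELECT id, product_id FROM orders WHERE product_id IN (SELECT id FROM products WHERE stock > 70)

Execution result:
id | product_id
3 | 1
4 | 4
5 | 4
6 | 1
9 | 3
11 | 3
12 | 2
13 | 3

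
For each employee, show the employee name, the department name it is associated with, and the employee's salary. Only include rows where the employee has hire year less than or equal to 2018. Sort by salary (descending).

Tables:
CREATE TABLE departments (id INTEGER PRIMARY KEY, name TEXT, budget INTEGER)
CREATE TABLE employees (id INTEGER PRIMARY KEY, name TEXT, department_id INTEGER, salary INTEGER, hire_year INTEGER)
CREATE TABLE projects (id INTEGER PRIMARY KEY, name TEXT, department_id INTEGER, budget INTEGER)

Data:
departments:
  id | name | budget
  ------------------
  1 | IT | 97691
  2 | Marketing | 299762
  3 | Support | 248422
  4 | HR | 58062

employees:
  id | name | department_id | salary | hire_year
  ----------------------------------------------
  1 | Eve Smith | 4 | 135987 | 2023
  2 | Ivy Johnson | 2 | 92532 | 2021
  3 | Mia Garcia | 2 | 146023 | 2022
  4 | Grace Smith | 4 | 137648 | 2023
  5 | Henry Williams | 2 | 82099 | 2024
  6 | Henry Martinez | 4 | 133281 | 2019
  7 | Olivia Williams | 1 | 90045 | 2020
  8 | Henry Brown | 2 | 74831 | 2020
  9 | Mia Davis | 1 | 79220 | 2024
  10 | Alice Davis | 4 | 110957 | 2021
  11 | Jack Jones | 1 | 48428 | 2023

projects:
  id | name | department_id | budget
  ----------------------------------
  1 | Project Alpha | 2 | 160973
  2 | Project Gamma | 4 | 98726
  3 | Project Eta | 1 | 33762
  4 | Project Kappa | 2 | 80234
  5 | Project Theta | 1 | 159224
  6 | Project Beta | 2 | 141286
SELECT c.name, p.name AS department, c.salary FROM employees c JOIN departments p ON c.department_id = p.id WHERE c.hire_year <= 2018 ORDER BY c.salary DESC

Execution result:
(no rows)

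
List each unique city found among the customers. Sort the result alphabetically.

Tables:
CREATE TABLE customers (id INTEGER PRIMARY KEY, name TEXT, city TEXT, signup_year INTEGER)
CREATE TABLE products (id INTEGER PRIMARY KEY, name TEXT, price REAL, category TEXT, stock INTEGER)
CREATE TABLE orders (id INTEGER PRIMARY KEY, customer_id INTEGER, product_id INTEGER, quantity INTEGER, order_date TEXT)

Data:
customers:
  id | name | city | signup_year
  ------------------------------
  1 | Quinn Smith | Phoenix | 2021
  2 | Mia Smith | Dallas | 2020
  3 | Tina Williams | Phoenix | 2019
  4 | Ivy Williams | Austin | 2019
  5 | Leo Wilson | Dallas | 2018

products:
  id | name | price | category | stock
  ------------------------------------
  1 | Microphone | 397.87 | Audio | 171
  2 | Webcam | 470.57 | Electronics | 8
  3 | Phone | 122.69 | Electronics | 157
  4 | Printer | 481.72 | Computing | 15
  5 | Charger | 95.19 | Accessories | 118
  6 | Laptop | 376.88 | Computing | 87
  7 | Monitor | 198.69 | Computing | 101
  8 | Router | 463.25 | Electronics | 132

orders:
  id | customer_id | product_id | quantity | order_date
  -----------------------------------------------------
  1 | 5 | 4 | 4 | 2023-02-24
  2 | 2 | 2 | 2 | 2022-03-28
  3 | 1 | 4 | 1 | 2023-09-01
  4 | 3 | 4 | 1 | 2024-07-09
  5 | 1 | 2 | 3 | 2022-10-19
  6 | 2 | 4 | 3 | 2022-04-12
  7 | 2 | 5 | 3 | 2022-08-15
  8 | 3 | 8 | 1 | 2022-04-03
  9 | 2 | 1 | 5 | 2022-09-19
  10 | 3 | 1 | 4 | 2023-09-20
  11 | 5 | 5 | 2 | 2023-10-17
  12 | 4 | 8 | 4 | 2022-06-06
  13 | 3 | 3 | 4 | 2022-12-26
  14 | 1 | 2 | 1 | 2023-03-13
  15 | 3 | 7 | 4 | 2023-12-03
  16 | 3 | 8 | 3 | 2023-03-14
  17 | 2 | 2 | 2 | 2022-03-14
SELECT DISTINCT city FROM customers ORDER BY city

Execution result:
city
Austin
Dallas
Phoenix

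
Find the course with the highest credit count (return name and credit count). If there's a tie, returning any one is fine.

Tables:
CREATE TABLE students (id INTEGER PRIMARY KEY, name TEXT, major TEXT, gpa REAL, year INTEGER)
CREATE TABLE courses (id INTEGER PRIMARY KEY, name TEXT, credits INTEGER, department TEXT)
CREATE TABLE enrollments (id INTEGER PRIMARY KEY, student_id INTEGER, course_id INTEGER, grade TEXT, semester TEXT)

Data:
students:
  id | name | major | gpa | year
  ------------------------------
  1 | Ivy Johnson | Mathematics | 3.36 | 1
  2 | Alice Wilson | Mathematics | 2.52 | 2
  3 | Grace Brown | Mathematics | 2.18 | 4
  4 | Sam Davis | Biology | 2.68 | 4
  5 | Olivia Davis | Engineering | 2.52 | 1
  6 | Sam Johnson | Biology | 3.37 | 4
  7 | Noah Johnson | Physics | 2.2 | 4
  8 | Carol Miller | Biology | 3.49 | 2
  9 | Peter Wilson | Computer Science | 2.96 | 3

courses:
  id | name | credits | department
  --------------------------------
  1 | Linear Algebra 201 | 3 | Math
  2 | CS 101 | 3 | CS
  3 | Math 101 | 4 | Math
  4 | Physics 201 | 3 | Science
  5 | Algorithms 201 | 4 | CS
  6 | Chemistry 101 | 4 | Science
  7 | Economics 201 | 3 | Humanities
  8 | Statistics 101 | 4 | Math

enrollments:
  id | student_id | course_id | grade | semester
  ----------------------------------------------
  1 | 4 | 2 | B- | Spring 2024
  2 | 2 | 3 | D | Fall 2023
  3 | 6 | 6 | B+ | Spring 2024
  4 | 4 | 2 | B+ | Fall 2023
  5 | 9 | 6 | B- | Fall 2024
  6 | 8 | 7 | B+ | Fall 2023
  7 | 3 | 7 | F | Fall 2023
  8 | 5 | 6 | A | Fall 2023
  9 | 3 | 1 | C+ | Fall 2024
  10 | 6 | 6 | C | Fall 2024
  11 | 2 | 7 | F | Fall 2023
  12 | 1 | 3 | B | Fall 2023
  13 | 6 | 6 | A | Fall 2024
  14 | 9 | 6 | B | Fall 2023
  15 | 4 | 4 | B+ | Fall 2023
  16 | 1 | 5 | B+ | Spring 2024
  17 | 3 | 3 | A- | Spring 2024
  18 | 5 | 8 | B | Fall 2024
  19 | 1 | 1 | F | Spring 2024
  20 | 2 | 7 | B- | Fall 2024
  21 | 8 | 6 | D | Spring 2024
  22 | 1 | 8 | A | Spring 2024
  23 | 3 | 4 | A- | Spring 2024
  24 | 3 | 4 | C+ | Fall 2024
SELECT name, credits FROM courses ORDER BY credits DESC LIMIT 1

Execution result:
name | credits
Math 101 | 4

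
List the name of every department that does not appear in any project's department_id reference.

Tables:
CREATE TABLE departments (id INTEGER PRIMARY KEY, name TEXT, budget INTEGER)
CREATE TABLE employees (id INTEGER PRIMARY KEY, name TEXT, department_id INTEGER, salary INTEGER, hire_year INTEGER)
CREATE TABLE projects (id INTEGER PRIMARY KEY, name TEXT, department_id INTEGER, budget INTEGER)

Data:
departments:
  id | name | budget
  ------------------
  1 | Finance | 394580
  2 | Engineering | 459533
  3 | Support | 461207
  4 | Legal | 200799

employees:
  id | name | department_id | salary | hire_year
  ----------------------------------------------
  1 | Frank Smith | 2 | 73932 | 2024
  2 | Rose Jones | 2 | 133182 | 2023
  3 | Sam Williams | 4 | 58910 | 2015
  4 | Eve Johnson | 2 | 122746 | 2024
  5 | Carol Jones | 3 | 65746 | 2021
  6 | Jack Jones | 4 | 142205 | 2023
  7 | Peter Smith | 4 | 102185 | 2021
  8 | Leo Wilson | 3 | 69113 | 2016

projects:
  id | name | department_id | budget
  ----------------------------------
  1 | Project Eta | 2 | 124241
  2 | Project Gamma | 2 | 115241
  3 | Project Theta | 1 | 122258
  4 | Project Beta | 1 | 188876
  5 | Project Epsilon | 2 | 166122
SELECT p.name FROM departments p LEFT JOIN projects c ON c.department_id = p.id WHERE c.id IS NULL

Execution result:
name
Support
Legal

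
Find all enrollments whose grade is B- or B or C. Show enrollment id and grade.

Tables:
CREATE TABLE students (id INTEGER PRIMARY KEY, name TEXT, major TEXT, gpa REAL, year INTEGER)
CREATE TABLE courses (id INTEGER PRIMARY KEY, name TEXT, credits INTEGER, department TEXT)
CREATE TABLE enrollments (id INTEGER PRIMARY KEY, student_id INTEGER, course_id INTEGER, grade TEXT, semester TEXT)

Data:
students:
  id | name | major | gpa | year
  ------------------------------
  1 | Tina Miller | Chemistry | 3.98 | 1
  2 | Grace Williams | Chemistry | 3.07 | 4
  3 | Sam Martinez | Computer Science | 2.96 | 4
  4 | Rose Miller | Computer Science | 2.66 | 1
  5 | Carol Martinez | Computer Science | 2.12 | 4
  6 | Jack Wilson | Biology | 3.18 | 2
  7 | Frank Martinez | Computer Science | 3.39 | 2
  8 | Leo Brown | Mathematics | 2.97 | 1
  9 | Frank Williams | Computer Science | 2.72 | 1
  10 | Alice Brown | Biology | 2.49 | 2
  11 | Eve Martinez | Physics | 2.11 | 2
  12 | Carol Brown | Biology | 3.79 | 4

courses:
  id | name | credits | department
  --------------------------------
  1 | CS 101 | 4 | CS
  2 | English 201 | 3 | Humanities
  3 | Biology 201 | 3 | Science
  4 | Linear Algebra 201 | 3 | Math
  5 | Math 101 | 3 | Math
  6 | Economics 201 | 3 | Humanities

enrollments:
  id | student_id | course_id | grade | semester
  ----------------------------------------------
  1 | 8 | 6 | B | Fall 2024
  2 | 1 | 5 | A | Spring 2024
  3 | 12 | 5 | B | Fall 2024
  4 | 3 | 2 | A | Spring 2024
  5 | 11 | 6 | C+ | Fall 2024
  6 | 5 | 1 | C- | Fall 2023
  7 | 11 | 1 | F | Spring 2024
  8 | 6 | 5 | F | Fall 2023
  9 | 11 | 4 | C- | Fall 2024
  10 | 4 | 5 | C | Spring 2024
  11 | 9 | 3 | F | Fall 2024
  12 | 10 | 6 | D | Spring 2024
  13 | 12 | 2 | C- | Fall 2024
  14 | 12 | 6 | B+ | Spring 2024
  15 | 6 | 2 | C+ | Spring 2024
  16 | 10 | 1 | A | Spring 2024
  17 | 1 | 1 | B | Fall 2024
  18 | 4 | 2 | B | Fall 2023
SELECT id, grade FROM enrollments WHERE grade IN ('B-', 'B', 'C')

Execution result:
id | grade
1 | B
3 | B
10 | C
17 | B
18 | B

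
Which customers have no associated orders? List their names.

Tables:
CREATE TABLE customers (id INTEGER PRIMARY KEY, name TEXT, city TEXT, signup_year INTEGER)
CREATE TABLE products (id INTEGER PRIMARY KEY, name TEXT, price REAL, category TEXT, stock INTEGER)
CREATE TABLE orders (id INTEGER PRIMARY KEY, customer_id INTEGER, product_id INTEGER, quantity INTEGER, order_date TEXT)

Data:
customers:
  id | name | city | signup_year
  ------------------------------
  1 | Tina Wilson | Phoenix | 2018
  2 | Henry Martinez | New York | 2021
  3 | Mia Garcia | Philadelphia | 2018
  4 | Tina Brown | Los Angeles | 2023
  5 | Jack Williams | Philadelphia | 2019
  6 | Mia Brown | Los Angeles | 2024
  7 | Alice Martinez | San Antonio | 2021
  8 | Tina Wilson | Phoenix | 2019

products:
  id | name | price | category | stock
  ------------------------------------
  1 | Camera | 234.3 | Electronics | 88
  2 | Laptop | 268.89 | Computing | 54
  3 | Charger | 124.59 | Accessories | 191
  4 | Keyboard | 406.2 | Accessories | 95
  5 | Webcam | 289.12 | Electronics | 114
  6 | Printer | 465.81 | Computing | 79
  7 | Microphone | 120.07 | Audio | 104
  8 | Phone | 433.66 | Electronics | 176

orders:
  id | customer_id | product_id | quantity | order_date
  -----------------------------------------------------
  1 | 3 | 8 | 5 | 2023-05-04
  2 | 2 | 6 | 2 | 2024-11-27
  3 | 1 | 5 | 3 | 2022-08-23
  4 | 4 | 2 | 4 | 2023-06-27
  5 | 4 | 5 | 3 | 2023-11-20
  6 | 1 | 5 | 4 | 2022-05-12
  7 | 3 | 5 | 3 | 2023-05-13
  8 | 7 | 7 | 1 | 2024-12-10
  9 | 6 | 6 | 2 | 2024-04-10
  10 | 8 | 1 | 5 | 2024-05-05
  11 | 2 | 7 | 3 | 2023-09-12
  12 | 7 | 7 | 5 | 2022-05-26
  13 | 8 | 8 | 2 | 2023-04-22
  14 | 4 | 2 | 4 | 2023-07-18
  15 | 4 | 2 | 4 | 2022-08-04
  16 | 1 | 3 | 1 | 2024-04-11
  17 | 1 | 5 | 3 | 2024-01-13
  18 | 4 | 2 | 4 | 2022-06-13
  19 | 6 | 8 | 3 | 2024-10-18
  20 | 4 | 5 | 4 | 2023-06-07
SELECT p.name FROM customers p LEFT JOIN orders c ON c.customer_id = p.id WHERE c.id IS NULL

Execution result:
Jack Williams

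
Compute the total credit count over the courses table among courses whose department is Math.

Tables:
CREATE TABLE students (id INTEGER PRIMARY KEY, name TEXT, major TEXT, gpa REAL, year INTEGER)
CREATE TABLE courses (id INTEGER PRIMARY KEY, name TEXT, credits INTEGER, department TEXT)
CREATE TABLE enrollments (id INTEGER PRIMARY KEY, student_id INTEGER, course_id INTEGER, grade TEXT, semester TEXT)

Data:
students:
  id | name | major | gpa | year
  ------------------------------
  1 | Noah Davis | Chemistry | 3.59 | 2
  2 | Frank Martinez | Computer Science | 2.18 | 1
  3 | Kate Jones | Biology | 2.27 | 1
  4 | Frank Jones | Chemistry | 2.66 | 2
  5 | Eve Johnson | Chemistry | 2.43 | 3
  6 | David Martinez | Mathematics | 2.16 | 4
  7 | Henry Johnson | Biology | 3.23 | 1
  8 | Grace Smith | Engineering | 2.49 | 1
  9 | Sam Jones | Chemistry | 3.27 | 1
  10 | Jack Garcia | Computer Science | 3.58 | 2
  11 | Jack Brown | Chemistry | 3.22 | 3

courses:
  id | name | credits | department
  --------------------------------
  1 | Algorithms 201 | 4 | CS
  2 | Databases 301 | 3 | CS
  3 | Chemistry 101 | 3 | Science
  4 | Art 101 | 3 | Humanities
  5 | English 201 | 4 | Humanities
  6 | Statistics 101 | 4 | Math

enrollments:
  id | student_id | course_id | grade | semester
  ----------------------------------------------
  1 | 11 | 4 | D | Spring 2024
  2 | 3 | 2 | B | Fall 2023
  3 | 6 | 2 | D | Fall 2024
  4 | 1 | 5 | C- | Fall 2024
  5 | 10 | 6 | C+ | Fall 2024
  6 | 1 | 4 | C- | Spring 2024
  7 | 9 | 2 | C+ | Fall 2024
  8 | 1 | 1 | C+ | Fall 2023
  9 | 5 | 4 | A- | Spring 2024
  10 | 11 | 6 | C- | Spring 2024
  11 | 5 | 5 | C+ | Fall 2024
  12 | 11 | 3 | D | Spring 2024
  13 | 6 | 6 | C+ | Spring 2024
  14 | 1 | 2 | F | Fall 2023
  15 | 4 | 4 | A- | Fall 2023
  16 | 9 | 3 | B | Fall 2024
SELECT SUM(credits) FROM courses WHERE department = 'Math'

Execution result:
4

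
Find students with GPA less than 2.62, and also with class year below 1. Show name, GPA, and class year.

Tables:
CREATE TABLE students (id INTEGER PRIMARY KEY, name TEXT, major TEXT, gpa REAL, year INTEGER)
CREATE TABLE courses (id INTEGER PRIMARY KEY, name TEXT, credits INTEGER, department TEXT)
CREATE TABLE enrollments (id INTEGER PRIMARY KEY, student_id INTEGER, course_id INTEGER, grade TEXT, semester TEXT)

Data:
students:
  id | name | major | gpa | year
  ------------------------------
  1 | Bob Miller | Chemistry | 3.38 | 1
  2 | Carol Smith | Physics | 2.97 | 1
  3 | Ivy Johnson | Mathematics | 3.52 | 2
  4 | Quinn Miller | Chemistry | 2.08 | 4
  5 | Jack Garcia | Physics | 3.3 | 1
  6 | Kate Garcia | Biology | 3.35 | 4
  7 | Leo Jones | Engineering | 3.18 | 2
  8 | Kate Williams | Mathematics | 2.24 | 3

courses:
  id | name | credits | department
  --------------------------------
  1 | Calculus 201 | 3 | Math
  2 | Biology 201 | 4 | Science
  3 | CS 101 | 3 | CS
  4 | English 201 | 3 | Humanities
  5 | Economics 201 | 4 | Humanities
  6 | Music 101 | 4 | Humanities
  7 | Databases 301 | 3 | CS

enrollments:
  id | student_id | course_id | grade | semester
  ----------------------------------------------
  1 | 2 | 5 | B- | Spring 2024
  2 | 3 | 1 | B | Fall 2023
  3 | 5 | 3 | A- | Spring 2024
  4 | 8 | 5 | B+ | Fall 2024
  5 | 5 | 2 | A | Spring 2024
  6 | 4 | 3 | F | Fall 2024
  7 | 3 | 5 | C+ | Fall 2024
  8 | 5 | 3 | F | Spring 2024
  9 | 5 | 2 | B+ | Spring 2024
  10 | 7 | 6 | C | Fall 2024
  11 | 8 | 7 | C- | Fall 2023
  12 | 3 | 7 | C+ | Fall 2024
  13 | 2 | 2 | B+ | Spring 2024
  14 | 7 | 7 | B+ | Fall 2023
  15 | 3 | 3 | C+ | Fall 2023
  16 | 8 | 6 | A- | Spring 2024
SELECT name, gpa, year FROM students WHERE gpa < 2.62 AND year < 1

Execution result:
(no rows)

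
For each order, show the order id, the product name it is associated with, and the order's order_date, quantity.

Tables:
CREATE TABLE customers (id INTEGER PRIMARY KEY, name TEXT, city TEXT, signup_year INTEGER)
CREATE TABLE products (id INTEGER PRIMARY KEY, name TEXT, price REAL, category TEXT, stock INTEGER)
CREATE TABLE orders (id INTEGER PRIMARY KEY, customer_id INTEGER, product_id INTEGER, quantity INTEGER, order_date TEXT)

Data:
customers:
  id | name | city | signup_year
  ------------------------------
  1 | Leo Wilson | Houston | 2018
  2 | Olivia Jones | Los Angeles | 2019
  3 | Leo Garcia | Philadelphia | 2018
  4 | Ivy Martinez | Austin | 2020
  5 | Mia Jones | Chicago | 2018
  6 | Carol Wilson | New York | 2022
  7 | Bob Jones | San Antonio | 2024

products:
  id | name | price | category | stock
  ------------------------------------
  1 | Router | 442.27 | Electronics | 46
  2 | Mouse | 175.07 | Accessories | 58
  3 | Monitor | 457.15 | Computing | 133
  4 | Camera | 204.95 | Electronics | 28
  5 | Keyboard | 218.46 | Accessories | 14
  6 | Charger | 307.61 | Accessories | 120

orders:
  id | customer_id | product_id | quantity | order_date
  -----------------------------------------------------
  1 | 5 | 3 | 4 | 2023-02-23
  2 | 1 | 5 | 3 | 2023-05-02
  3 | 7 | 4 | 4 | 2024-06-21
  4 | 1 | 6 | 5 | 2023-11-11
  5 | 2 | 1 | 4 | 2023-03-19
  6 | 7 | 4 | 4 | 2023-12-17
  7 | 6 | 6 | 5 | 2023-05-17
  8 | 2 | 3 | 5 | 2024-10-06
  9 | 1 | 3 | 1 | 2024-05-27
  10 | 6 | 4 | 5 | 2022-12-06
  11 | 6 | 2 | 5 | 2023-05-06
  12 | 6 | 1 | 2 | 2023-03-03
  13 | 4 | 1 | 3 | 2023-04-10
SELECT c.id, p.name AS product, c.order_date, c.quantity FROM orders c JOIN products p ON c.product_id = p.id

Execution result:
id | product | order_date | quantity
1 | Monitor | 2023-02-23 | 4
2 | Keyboard | 2023-05-02 | 3
3 | Camera | 2024-06-21 | 4
4 | Charger | 2023-11-11 | 5
5 | Router | 2023-03-19 | 4
6 | Camera | 2023-12-17 | 4
7 | Charger | 2023-05-17 | 5
8 | Monitor | 2024-10-06 | 5
9 | Monitor | 2024-05-27 | 1
10 | Camera | 2022-12-06 | 5
11 | Mouse | 2023-05-06 | 5
12 | Router | 2023-03-03 | 2
13 | Router | 2023-04-10 | 3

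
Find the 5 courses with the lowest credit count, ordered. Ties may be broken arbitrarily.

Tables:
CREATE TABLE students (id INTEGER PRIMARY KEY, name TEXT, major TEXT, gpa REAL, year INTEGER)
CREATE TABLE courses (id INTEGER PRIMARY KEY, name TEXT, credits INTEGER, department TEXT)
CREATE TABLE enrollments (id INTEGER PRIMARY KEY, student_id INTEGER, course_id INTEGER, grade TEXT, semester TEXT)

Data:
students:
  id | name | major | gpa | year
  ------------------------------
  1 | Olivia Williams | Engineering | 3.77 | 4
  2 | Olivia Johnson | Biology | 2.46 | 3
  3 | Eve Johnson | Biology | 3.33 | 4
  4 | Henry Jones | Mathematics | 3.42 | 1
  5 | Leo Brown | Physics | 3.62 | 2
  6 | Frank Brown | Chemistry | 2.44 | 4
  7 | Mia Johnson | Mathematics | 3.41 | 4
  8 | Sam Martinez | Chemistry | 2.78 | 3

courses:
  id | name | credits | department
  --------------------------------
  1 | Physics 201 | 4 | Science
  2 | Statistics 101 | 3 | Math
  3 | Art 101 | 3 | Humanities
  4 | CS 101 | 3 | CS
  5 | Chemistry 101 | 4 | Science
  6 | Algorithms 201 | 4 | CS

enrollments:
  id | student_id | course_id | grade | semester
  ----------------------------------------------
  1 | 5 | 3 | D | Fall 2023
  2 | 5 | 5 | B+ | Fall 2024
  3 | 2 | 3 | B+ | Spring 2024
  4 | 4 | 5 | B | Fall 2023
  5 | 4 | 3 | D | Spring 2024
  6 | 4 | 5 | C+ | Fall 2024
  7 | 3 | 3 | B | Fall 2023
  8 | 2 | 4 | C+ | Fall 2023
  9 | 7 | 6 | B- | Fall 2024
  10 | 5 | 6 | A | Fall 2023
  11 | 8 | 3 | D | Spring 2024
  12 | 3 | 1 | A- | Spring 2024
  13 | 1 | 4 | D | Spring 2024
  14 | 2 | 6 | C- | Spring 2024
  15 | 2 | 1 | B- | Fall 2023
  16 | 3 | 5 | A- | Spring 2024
SELECT name, credits FROM courses ORDER BY credits ASC LIMIT 5

Execution result:
name | credits
Statistics 101 | 3
Art 101 | 3
CS 101 | 3
Physics 201 | 4
Chemistry 101 | 4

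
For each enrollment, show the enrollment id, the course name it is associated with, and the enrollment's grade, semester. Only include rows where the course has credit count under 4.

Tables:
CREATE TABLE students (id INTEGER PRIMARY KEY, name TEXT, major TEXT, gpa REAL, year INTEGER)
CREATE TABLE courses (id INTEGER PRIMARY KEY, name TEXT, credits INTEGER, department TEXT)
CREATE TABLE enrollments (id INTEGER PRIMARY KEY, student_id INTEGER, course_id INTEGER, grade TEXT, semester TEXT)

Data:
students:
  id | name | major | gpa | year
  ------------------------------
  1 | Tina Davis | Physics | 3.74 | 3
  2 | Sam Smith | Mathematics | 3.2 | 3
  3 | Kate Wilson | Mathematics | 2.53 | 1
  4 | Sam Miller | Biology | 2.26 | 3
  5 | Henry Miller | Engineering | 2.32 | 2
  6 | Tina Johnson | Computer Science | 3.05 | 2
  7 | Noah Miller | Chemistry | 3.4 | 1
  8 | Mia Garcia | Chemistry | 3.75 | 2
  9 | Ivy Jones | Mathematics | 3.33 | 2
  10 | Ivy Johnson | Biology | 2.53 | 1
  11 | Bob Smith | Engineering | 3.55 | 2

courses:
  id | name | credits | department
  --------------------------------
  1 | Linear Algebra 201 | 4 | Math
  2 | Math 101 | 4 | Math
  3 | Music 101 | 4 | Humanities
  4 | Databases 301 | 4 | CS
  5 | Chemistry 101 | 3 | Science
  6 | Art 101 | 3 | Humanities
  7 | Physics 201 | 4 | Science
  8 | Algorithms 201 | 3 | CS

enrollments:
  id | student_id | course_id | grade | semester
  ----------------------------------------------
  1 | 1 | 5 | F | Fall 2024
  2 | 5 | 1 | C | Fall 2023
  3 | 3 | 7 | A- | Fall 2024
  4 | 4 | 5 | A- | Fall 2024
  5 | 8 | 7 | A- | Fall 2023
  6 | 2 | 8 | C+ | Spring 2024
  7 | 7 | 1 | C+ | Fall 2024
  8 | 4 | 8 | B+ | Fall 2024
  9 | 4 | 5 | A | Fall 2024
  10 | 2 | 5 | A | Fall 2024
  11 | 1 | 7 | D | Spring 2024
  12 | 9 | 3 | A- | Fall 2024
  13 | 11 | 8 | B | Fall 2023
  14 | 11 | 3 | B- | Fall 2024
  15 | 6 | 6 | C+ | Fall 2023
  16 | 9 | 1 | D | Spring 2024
SELECT c.id, p.name AS course, c.grade, c.semester FROM enrollments c JOIN courses p ON c.course_id = p.id WHERE p.credits < 4

Execution result:
id | course | grade | semester
1 | Chemistry 101 | F | Fall 2024
4 | Chemistry 101 | A- | Fall 2024
6 | Algorithms 201 | C+ | Spring 2024
8 | Algorithms 201 | B+ | Fall 2024
9 | Chemistry 101 | A | Fall 2024
10 | Chemistry 101 | A | Fall 2024
13 | Algorithms 201 | B | Fall 2023
15 | Art 101 | C+ | Fall 2023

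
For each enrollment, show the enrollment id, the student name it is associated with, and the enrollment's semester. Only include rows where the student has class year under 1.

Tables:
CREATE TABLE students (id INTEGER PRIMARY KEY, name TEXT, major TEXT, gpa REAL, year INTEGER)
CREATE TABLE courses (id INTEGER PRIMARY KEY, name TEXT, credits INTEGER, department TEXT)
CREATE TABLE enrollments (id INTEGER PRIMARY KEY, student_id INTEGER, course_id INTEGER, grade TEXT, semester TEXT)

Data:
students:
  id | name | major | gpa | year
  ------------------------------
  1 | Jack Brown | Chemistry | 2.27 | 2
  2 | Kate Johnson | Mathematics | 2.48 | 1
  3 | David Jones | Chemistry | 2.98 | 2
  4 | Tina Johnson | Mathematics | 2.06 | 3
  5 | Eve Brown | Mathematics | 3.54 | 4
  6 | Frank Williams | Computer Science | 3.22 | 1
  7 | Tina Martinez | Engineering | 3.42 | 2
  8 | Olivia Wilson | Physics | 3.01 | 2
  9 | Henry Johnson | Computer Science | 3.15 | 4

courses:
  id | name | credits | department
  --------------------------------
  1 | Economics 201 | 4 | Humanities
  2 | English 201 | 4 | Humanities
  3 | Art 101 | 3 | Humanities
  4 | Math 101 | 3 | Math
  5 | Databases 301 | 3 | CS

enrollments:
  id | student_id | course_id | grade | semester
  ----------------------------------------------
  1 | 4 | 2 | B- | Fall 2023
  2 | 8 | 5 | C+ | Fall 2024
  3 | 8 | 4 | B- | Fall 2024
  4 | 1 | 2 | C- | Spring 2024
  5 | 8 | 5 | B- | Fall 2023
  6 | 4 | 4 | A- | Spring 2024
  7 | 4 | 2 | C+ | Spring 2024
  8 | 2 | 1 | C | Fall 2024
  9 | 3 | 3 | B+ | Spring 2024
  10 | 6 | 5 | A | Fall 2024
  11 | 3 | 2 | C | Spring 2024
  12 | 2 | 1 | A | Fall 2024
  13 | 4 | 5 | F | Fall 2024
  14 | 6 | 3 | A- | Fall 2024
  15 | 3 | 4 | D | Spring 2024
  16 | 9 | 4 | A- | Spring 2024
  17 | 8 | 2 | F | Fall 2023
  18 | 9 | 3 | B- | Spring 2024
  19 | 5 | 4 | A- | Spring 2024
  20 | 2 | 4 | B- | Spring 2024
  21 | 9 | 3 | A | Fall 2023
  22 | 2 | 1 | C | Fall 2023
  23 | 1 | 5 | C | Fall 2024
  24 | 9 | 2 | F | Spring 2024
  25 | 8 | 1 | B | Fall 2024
SELECT c.id, p.name AS student, c.semester FROM enrollments c JOIN students p ON c.student_id = p.id WHERE p.year < 1

Execution result:
(no rows)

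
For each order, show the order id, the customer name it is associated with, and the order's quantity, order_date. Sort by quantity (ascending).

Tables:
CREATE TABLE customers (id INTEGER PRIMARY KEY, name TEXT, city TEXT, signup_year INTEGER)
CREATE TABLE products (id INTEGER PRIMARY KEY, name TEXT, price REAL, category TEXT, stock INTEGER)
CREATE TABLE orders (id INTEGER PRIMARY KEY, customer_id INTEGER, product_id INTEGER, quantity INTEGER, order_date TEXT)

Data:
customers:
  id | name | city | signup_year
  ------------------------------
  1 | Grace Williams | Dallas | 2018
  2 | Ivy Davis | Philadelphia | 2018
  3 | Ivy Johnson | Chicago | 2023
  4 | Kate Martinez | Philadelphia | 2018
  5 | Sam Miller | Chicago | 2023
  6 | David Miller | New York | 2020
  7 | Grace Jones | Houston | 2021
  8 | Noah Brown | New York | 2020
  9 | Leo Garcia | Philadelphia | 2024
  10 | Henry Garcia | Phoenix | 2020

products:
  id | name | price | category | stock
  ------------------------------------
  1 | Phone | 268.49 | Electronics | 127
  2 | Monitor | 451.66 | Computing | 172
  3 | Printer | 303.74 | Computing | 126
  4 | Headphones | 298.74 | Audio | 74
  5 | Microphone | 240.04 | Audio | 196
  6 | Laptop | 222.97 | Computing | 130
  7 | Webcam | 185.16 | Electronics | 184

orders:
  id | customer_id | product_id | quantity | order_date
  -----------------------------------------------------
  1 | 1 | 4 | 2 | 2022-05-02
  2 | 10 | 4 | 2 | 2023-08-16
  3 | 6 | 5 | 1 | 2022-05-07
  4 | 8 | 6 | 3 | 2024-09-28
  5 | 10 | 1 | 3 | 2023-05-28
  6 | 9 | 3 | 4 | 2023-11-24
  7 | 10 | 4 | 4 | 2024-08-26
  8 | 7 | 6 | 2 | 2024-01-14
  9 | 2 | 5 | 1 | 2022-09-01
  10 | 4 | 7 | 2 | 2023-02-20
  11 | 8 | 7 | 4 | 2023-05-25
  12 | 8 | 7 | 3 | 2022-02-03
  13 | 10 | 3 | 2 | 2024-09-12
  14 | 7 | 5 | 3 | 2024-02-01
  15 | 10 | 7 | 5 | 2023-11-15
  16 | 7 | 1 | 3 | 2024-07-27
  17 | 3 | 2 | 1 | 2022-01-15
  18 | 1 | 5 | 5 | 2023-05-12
SELECT c.id, p.name AS customer, c.quantity, c.order_date FROM orders c JOIN customers p ON c.customer_id = p.id ORDER BY c.quantity ASC

Execution result:
id | customer | quantity | order_date
3 | David Miller | 1 | 2022-05-07
9 | Ivy Davis | 1 | 2022-09-01
17 | Ivy Johnson | 1 | 2022-01-15
1 | Grace Williams | 2 | 2022-05-02
2 | Henry Garcia | 2 | 2023-08-16
8 | Grace Jones | 2 | 2024-01-14
10 | Kate Martinez | 2 | 2023-02-20
13 | Henry Garcia | 2 | 2024-09-12
4 | Noah Brown | 3 | 2024-09-28
5 | Henry Garcia | 3 | 2023-05-28
12 | Noah Brown | 3 | 2022-02-03
14 | Grace Jones | 3 | 2024-02-01
16 | Grace Jones | 3 | 2024-07-27
6 | Leo Garcia | 4 | 2023-11-24
7 | Henry Garcia | 4 | 2024-08-26
11 | Noah Brown | 4 | 2023-05-25
15 | Henry Garcia | 5 | 2023-11-15
18 | Grace Williams | 5 | 2023-05-12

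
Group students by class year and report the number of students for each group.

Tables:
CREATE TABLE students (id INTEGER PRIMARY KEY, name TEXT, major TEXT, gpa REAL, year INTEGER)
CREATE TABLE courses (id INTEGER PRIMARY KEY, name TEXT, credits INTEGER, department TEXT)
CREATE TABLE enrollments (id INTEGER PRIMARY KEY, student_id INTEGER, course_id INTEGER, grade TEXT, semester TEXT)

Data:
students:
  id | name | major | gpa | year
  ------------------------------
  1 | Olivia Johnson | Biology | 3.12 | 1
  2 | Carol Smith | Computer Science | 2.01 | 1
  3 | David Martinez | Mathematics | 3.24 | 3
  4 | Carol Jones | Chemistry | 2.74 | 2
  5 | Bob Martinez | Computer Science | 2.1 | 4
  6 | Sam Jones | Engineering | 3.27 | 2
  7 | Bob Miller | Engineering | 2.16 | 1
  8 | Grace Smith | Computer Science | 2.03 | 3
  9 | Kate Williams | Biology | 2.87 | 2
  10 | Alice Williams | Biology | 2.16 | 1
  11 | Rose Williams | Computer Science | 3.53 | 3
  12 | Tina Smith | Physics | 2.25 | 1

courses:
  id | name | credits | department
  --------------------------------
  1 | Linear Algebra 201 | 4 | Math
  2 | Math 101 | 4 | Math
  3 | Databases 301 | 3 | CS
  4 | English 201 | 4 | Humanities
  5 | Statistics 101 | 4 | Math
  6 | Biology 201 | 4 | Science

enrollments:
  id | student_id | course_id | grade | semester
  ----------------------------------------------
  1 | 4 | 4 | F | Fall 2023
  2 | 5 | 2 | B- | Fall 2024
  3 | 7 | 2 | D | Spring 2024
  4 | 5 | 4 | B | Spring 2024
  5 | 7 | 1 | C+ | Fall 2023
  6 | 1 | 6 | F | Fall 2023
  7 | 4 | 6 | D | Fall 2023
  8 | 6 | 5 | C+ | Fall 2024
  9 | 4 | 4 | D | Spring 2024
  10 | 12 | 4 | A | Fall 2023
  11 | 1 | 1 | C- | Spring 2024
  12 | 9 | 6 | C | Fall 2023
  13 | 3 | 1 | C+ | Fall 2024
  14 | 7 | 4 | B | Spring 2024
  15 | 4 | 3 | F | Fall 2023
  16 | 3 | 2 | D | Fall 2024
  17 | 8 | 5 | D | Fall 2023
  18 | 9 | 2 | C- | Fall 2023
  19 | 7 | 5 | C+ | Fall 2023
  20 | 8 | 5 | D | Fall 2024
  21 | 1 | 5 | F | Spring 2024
SELECT year, COUNT(*) AS n FROM students GROUP BY year

Execution result:
year | n
1 | 5
2 | 3
3 | 3
4 | 1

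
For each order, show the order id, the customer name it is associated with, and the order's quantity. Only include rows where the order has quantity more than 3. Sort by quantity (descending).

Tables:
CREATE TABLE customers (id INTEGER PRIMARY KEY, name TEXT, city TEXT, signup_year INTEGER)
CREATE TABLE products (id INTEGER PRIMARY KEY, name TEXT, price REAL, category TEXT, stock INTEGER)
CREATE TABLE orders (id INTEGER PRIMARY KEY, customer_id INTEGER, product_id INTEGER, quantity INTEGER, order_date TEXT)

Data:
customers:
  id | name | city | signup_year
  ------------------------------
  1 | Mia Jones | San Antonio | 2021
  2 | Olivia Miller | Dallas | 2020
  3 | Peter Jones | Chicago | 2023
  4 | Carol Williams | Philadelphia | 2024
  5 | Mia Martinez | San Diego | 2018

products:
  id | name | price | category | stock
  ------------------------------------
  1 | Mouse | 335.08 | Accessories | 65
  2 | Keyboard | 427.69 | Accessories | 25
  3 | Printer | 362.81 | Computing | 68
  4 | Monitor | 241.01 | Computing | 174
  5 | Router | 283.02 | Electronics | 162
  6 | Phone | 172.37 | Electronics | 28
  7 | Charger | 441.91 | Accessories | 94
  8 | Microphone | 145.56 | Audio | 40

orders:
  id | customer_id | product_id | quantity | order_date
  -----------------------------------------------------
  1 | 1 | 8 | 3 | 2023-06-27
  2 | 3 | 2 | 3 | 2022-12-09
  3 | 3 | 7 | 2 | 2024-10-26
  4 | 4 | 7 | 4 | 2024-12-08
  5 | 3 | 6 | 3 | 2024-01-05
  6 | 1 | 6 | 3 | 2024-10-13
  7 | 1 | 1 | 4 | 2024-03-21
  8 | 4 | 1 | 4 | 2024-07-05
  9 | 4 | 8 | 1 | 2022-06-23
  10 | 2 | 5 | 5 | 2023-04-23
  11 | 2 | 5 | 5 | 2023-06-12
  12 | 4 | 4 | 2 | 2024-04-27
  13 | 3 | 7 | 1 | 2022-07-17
SELECT c.id, p.name AS customer, c.quantity FROM orders c JOIN customers p ON c.customer_id = p.id WHERE c.quantity > 3 ORDER BY c.quantity DESC

Execution result:
id | customer | quantity
10 | Olivia Miller | 5
11 | Olivia Miller | 5
4 | Carol Williams | 4
7 | Mia Jones | 4
8 | Carol Williams | 4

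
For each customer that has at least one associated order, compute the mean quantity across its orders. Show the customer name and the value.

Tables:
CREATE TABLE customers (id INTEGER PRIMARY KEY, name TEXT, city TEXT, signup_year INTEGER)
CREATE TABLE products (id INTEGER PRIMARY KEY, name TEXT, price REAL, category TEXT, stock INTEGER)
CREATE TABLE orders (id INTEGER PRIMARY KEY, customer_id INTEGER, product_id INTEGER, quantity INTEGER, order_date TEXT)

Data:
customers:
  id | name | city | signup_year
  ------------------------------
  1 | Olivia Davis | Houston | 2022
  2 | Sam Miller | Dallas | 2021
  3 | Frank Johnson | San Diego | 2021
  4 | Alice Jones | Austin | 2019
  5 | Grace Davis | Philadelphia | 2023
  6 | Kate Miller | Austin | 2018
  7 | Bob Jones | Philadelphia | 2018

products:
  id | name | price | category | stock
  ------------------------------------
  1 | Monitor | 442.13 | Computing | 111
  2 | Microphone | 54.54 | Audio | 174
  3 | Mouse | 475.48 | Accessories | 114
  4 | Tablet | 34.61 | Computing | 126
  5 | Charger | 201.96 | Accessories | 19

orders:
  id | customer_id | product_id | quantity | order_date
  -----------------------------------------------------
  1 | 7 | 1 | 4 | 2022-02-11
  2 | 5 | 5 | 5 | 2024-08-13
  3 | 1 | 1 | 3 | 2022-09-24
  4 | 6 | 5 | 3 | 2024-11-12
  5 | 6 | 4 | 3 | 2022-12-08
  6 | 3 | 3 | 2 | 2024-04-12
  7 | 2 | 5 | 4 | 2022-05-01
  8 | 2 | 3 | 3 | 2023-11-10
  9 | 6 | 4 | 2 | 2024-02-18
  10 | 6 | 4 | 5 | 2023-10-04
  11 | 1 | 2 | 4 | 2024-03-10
SELECT p.name, AVG(c.quantity) AS avg_quantity FROM orders c JOIN customers p ON c.customer_id = p.id GROUP BY p.id, p.name

Execution result:
name | avg_quantity
Olivia Davis | 3.50
Sam Miller | 3.50
Frank Johnson | 2.00
Grace Davis | 5.00
Kate Miller | 3.25
Bob Jones | 4.00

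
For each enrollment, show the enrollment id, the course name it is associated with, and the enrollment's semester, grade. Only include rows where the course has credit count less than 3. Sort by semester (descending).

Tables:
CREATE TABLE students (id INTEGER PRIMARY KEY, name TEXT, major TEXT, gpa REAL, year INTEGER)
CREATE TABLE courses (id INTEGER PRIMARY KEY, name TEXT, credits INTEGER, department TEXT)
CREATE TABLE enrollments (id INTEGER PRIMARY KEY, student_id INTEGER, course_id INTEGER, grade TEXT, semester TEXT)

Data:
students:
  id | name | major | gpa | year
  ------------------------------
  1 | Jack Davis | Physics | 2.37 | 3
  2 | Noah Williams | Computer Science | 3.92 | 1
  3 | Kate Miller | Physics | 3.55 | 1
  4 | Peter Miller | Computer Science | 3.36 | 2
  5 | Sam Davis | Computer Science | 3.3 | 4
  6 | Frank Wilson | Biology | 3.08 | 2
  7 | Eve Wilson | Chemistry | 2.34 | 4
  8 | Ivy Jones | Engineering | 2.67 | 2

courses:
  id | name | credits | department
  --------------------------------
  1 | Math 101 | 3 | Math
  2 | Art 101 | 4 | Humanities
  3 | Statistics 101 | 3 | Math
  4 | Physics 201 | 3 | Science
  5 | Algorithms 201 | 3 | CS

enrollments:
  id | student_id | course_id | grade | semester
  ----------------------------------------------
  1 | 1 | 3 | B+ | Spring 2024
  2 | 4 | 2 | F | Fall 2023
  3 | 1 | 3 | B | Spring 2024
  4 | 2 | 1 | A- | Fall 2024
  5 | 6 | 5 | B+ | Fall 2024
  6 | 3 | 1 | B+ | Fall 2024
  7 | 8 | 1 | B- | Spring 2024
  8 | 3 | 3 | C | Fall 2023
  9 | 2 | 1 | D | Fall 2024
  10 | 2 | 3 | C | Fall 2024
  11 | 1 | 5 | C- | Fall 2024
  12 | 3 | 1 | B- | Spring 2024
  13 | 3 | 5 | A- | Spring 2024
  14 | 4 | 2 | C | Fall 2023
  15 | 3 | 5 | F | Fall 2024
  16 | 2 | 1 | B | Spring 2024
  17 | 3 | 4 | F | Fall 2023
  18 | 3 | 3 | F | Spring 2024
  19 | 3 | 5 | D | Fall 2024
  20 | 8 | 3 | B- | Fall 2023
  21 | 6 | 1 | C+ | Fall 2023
SELECT c.id, p.name AS course, c.semester, c.grade FROM enrollments c JOIN courses p ON c.course_id = p.id WHERE p.credits < 3 ORDER BY c.semester DESC

Execution result:
(no rows)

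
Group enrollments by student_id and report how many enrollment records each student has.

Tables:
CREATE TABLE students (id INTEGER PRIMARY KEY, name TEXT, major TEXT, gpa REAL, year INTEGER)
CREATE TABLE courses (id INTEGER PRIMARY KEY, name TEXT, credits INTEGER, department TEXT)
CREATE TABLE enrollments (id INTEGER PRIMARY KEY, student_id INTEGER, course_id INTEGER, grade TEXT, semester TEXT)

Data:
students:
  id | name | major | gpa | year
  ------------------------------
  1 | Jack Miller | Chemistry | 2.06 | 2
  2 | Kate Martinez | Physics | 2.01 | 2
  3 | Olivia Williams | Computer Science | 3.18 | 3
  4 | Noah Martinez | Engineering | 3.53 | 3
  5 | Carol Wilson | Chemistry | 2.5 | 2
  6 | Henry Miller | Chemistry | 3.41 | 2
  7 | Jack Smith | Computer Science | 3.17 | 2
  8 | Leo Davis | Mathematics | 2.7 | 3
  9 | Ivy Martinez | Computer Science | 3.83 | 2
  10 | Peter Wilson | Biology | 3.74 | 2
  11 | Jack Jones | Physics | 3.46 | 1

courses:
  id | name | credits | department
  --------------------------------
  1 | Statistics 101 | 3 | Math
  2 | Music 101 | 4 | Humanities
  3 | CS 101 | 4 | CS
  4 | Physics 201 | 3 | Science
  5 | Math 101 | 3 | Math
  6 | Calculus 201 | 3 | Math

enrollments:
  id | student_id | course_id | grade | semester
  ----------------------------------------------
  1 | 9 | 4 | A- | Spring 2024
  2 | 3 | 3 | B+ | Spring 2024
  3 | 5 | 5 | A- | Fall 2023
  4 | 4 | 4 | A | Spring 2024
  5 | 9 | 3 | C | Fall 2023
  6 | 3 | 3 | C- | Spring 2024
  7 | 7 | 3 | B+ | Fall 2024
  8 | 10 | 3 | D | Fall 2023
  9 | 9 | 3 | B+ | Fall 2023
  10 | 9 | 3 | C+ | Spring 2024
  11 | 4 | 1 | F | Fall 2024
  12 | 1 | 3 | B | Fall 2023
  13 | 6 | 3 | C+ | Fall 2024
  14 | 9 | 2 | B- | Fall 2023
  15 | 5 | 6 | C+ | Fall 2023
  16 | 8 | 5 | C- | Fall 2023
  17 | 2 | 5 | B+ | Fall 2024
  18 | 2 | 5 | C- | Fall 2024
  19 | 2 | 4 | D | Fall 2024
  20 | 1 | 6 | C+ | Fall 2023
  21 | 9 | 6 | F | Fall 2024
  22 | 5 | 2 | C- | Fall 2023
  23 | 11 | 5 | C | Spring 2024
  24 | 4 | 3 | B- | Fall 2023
SELECT student_id, COUNT(*) AS enrollment_count FROM enrollments GROUP BY student_id

Execution result:
student_id | enrollment_count
1 | 2
2 | 3
3 | 2
4 | 3
5 | 3
6 | 1
7 | 1
8 | 1
9 | 6
10 | 1
11 | 1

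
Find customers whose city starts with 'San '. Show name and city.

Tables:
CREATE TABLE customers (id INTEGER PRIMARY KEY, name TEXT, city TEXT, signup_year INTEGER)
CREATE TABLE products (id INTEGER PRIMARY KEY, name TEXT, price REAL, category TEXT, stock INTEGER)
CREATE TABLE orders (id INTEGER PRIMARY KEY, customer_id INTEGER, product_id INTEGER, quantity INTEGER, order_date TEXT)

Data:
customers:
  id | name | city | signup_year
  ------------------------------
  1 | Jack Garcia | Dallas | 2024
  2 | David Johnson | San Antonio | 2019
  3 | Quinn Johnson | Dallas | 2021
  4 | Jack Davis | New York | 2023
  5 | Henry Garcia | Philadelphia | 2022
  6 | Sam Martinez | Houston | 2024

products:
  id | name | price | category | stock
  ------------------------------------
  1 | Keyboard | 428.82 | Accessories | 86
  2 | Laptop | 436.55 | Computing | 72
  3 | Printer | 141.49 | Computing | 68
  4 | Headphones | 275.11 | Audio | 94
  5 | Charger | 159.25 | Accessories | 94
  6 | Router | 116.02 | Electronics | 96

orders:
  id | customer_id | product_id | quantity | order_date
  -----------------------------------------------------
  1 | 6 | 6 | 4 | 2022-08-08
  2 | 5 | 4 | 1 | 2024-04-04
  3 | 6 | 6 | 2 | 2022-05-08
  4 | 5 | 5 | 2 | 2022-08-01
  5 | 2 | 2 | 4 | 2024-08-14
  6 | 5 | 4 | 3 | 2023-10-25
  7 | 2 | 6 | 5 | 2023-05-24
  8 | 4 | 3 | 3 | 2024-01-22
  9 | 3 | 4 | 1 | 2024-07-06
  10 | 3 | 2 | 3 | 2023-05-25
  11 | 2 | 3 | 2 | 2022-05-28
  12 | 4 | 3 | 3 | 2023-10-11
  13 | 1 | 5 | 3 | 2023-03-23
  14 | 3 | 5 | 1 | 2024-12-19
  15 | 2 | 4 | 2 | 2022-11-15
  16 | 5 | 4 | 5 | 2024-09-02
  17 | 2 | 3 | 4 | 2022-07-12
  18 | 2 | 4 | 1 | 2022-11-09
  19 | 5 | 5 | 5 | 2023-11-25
SELECT name, city FROM customers WHERE city LIKE 'San %'

Execution result:
name | city
David Johnson | San Antonio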